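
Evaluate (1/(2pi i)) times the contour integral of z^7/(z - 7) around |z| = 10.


Step 1: f(z) = z^7, a = 7 is inside |z| = 10
Step 2: By Cauchy integral formula: (1/(2pi*i)) * integral = f(a)
Step 3: f(7) = 7^7 = 823543

823543


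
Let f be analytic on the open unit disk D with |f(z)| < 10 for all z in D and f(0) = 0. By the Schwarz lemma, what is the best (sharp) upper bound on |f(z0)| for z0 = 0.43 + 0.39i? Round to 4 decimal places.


Step 1: g = f/10 maps D -> D with g(0) = 0, so by the Schwarz lemma |g(z)| <= |z|, i.e. |f(z)| <= 10|z|; this is sharp (f(z) = 10z).
Step 2: |z0|^2 = 0.43^2 + 0.39^2 = 0.337
Step 3: |z0| = sqrt(0.337) = 0.580517
Step 4: Best bound = 10 * |z0| = 10 * 0.580517 = 5.8052

5.8052


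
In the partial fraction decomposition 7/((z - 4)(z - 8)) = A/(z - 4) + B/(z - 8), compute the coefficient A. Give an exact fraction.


Step 1: Multiply both sides by (z - 4) and set z = 4
Step 2: A = 7 / (4 - 8)
Step 3: A = 7 / (-4)
Step 4: A = -7/4

-7/4


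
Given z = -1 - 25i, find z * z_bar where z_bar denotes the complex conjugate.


Step 1: conj(z) = -1 + 25i
Step 2: z * conj(z) = (-1)^2 + (-25)^2
Step 3: = 1 + 625 = 626

626


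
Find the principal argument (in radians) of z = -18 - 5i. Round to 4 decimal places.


Step 1: z = -18 - 5i
Step 2: arg(z) = atan2(-5, -18)
Step 3: arg(z) = -2.8706

-2.8706


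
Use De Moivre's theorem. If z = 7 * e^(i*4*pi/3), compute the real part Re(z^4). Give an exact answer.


Step 1: By De Moivre's theorem, z^4 = 7^4 * e^(i*4*4*pi/3) = 2401 * (cos(16*pi/3) + i*sin(16*pi/3))
Step 2: |z|^4 = 7^4 = 2401
Step 3: Reduce the angle mod 2*pi: 16*pi/3 - 4*pi = 4*pi/3
Step 4: cos(4*pi/3) = -1/2
Step 5: Re(z^4) = 2401 * (-1/2) = -2401/2

-2401/2


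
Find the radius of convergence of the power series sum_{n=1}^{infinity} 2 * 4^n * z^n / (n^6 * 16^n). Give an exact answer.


Step 1: General term a_n = 2 * 4^n / (n^6 * 16^n)
Step 2: By the root test, |a_n|^(1/n) = 2^(1/n) * 4 / (n^(6/n) * 16) -> 4/16 as n -> infinity (since 2^(1/n) -> 1 and n^(6/n) -> 1)
Step 3: R = 1/lim|a_n|^(1/n) = 16/4 = 4

4


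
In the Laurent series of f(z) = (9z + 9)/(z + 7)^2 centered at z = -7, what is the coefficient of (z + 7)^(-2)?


Step 1: Write the numerator in powers of (z + 7): 9z + 9 = 9(z + 7) + (9*(-7) + 9) = 9(z + 7) - 54
Step 2: Divide by (z + 7)^2: f(z) = -54(z + 7)^(-2) + 9(z + 7)^(-1)
Step 3: This finite sum is the Laurent series of f about z = -7.
Step 4: Coefficient of (z + 7)^(-2) = 9*(-7) + 9 = -54

-54


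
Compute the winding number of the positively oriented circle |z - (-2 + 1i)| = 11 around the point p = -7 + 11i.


Step 1: Center c = (-2, 1), radius = 11
Step 2: |p - c|^2 = (-5)^2 + 10^2 = 125
Step 3: r^2 = 121
Step 4: |p-c| > r so winding number = 0

0


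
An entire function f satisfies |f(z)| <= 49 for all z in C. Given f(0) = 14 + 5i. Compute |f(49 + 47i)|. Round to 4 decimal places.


Step 1: By Liouville's theorem, a bounded entire function is constant.
Step 2: f(z) = f(0) = 14 + 5i for all z.
Step 3: |f(w)| = |14 + 5i| = sqrt(196 + 25)
Step 4: = 14.8661

14.8661


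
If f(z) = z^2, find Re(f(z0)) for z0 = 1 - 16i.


Step 1: z0 = 1 - 16i
Step 2: z0^2 = 1^2 - (-16)^2 - 32i
Step 3: real part = 1 - 256 = -255

-255


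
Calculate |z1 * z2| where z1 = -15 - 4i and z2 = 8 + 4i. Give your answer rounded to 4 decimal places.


Step 1: |z1| = sqrt((-15)^2 + (-4)^2) = sqrt(241)
Step 2: |z2| = sqrt(8^2 + 4^2) = sqrt(80)
Step 3: |z1*z2| = |z1|*|z2| = sqrt(241) * sqrt(80) = sqrt(241 * 80) = sqrt(19280)
Step 4: = 138.8524

138.8524


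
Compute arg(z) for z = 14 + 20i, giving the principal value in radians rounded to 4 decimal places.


Step 1: z = 14 + 20i
Step 2: arg(z) = atan2(20, 14)
Step 3: arg(z) = 0.9601

0.9601


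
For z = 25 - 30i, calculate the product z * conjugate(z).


Step 1: conj(z) = 25 + 30i
Step 2: z * conj(z) = 25^2 + (-30)^2
Step 3: = 625 + 900 = 1525

1525


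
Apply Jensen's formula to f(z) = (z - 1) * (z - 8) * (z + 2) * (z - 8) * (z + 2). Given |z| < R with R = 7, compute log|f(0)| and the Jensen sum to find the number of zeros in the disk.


Jensen's formula: (1/2pi)*integral log|f(Re^it)|dt = log|f(0)| + sum_{|a_k|<R} log(R/|a_k|)
Step 1: f(0) = (-1) * (-8) * 2 * (-8) * 2 = -256
Step 2: log|f(0)| = log|1| + log|8| + log|-2| + log|8| + log|-2| = 5.5452
Step 3: Zeros inside |z| < 7: 1, -2, -2
Step 4: Jensen sum = log(7/1) + log(7/2) + log(7/2) = 4.4514
Step 5: n(R) = number of terms in the Jensen sum = count of zeros inside |z| < 7 = 3

3


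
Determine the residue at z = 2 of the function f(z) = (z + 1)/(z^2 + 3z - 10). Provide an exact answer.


Step 1: Q(z) = z^2 + 3z - 10 = (z - 2)(z + 5)
Step 2: Q'(z) = 2z + 3
Step 3: Q'(2) = 7, P(2) = 3
Step 4: Res = P(2)/Q'(2) = 3/7 = 3/7

3/7


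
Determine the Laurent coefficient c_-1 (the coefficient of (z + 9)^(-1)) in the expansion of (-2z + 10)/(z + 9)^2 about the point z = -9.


Step 1: Write the numerator in powers of (z + 9): -2z + 10 = -2(z + 9) + (-2*(-9) + 10) = -2(z + 9) + 28
Step 2: Divide by (z + 9)^2: f(z) = 28(z + 9)^(-2) - 2(z + 9)^(-1)
Step 3: This finite sum is the Laurent series of f about z = -9.
Step 4: Coefficient of (z + 9)^(-1) = coefficient of (z + 9) in the re-centred numerator = -2

-2


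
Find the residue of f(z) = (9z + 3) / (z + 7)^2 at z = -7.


Step 1: Pole of order 2 at z = -7
Step 2: Res = lim d/dz [(z + 7)^2 * f(z)] as z -> -7
Step 3: (z + 7)^2 * f(z) = 9z + 3
Step 4: d/dz[9z + 3] = 9

9


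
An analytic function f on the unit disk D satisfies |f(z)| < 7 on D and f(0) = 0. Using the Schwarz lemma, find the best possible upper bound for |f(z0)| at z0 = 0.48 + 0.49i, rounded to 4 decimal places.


Step 1: g = f/7 maps D -> D with g(0) = 0, so by the Schwarz lemma |g(z)| <= |z|, i.e. |f(z)| <= 7|z|; this is sharp (f(z) = 7z).
Step 2: |z0|^2 = 0.48^2 + 0.49^2 = 0.4705
Step 3: |z0| = sqrt(0.4705) = 0.68593
Step 4: Best bound = 7 * |z0| = 7 * 0.68593 = 4.8015

4.8015


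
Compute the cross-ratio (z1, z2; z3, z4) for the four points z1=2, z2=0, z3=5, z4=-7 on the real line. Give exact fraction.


Step 1: (z1-z3)(z2-z4) = (-3) * 7 = -21
Step 2: (z1-z4)(z2-z3) = 9 * (-5) = -45
Step 3: Cross-ratio = 21/45 = 7/15

7/15


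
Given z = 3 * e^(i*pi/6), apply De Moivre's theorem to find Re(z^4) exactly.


Step 1: By De Moivre's theorem, z^4 = 3^4 * e^(i*4*pi/6) = 81 * (cos(2*pi/3) + i*sin(2*pi/3))
Step 2: |z|^4 = 3^4 = 81
Step 3: The angle 2*pi/3 already lies in [0, 2*pi)
Step 4: cos(2*pi/3) = -1/2
Step 5: Re(z^4) = 81 * (-1/2) = -81/2

-81/2


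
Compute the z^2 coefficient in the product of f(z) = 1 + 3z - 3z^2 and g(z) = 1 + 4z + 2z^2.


Step 1: z^2 term in f*g comes from: (1)*(2z^2) + (3z)*(4z) + (-3z^2)*(1)
Step 2: = 2 + 12 - 3
Step 3: = 11

11


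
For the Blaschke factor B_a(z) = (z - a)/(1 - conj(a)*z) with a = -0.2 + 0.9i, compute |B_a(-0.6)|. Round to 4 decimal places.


Step 1: Numerator z0 - a = -0.6 - (-0.2 + 0.9i) = -0.4 - 0.9i
Step 2: Denominator 1 - conj(a)*z0 = 1 - (-0.2 - 0.9i)*(-0.6) = 0.88 - 0.54i
Step 3: |z0 - a|^2 = (-0.4)^2 + (-0.9)^2 = 0.97; |1 - conj(a)*z0|^2 = 0.88^2 + (-0.54)^2 = 1.066
Step 4: |B_a(-0.6)| = sqrt(0.97 / 1.066) = sqrt(0.909944)
Step 5: = 0.9539

0.9539


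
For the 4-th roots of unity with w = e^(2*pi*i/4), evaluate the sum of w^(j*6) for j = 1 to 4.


Step 1: The sum sum_{j=1}^{n} w^(k*j) equals n if n | k, else 0.
Step 2: Here n = 4, k = 6
Step 3: Does n divide k? 4 | 6 -> False
Step 4: Sum = 0

0


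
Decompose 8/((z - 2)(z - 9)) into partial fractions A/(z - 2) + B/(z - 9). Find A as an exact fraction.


Step 1: Multiply both sides by (z - 2) and set z = 2
Step 2: A = 8 / (2 - 9)
Step 3: A = 8 / (-7)
Step 4: A = -8/7

-8/7


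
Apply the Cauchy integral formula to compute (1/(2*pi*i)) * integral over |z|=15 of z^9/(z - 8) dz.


Step 1: f(z) = z^9, a = 8 is inside |z| = 15
Step 2: By Cauchy integral formula: (1/(2pi*i)) * integral = f(a)
Step 3: f(8) = 8^9 = 134217728

134217728


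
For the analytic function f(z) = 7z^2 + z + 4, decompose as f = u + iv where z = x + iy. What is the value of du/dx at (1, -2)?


Step 1: f(z) = 7(x+iy)^2 + (x+iy) + 4
Step 2: u = 7(x^2 - y^2) + x + 4
Step 3: u_x = 14x + 1
Step 4: At (1, -2): u_x = 14 + 1 = 15

15


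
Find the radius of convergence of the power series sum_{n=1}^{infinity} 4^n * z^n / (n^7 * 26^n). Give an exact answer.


Step 1: General term a_n = 4^n / (n^7 * 26^n)
Step 2: By the root test, |a_n|^(1/n) = 4 / (n^(7/n) * 26) -> 4/26 as n -> infinity (since n^(7/n) -> 1)
Step 3: R = 1/lim|a_n|^(1/n) = 26/4 = 13/2

13/2


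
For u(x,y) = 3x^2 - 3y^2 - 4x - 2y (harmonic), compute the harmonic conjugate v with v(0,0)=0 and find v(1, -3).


Step 1: v_x = -u_y = 6y + 2
Step 2: v_y = u_x = 6x - 4
Step 3: v = 6xy + 2x - 4y + C
Step 4: v(0,0) = 0 => C = 0
Step 5: v(1, -3) = -4

-4


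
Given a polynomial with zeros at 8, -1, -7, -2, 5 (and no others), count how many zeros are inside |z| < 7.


Step 1: Check each root:
  z = 8: |8| = 8 >= 7
  z = -1: |-1| = 1 < 7
  z = -7: |-7| = 7 >= 7
  z = -2: |-2| = 2 < 7
  z = 5: |5| = 5 < 7
Step 2: Count = 3

3


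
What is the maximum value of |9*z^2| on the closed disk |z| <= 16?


Step 1: On |z| = 16, |f(z)| = 9 * |z|^2 = 9 * 16^2
Step 2: By maximum modulus principle, maximum is on boundary.
Step 3: Maximum = 9 * 256 = 2304

2304


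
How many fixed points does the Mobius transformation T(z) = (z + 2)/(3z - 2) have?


Step 1: Fixed points satisfy T(z) = z
Step 2: 3z^2 - 3z - 2 = 0
Step 3: Discriminant = (-3)^2 - 4*3*(-2) = 33
Step 4: Number of fixed points = 2

2


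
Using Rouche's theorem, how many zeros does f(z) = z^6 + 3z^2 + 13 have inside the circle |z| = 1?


Step 1: On |z| = 1 the three terms have sizes |z^6| = 1^6 = 1, |3z^2| = 3*1^2 = 3, |13| = 13
Step 2: The dominant term is g(z) = 13; let h(z) = z^6 + 3z^2 so f = g + h
Step 3: On |z| = 1: |g| = 13 and |h| <= 1 + 3 = 4
Step 4: Since 13 > 4, |h| < |g| on |z| = 1, so by Rouche f has the same number of zeros as g inside |z| < 1
Step 5: g(z) = 13 is a nonzero constant with no zeros inside |z| < 1. Answer = 0

0


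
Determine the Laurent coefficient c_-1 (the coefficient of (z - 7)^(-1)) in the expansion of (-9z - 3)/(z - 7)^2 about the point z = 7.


Step 1: Write the numerator in powers of (z - 7): -9z - 3 = -9(z - 7) + (-9*7 - 3) = -9(z - 7) - 66
Step 2: Divide by (z - 7)^2: f(z) = -66(z - 7)^(-2) - 9(z - 7)^(-1)
Step 3: This finite sum is the Laurent series of f about z = 7.
Step 4: Coefficient of (z - 7)^(-1) = coefficient of (z - 7) in the re-centred numerator = -9

-9


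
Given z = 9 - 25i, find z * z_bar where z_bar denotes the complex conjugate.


Step 1: conj(z) = 9 + 25i
Step 2: z * conj(z) = 9^2 + (-25)^2
Step 3: = 81 + 625 = 706

706


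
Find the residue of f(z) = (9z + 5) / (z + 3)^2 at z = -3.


Step 1: Pole of order 2 at z = -3
Step 2: Res = lim d/dz [(z + 3)^2 * f(z)] as z -> -3
Step 3: (z + 3)^2 * f(z) = 9z + 5
Step 4: d/dz[9z + 5] = 9

9


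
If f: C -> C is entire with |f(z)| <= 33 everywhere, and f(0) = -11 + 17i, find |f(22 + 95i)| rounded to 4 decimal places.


Step 1: By Liouville's theorem, a bounded entire function is constant.
Step 2: f(z) = f(0) = -11 + 17i for all z.
Step 3: |f(w)| = |-11 + 17i| = sqrt(121 + 289)
Step 4: = 20.2485

20.2485


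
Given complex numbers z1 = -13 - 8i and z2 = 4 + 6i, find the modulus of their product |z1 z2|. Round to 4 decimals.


Step 1: |z1| = sqrt((-13)^2 + (-8)^2) = sqrt(233)
Step 2: |z2| = sqrt(4^2 + 6^2) = sqrt(52)
Step 3: |z1*z2| = |z1|*|z2| = sqrt(233) * sqrt(52) = sqrt(233 * 52) = sqrt(12116)
Step 4: = 110.0727

110.0727


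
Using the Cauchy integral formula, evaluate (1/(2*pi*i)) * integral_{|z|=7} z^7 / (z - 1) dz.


Step 1: f(z) = z^7, a = 1 is inside |z| = 7
Step 2: By Cauchy integral formula: (1/(2pi*i)) * integral = f(a)
Step 3: f(1) = 1^7 = 1

1


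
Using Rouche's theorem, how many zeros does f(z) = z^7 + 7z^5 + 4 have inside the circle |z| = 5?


Step 1: On |z| = 5 the three terms have sizes |z^7| = 5^7 = 78125, |7z^5| = 7*5^5 = 21875, |4| = 4
Step 2: The dominant term is g(z) = z^7; let h(z) = 7z^5 + 4 so f = g + h
Step 3: On |z| = 5: |g| = 78125 and |h| <= 21875 + 4 = 21879
Step 4: Since 78125 > 21879, |h| < |g| on |z| = 5, so by Rouche f has the same number of zeros as g inside |z| < 5
Step 5: g(z) = z^7 has 7 zeros (all at the origin) inside |z| < 5. Answer = 7

7


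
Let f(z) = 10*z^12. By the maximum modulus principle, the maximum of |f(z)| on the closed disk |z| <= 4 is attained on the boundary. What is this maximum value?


Step 1: On |z| = 4, |f(z)| = 10 * |z|^12 = 10 * 4^12
Step 2: By maximum modulus principle, maximum is on boundary.
Step 3: Maximum = 10 * 16777216 = 167772160

167772160


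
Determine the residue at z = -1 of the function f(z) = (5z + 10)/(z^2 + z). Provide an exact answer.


Step 1: Q(z) = z^2 + z = (z + 1)(z)
Step 2: Q'(z) = 2z + 1
Step 3: Q'(-1) = -1, P(-1) = 5
Step 4: Res = P(-1)/Q'(-1) = 5/(-1) = -5

-5


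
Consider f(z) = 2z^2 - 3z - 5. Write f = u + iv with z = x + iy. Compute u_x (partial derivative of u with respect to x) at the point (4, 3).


Step 1: f(z) = 2(x+iy)^2 - 3(x+iy) - 5
Step 2: u = 2(x^2 - y^2) - 3x - 5
Step 3: u_x = 4x - 3
Step 4: At (4, 3): u_x = 16 - 3 = 13

13


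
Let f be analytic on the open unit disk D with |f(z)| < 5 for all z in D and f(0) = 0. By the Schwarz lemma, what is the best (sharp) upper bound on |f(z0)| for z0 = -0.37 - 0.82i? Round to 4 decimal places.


Step 1: g = f/5 maps D -> D with g(0) = 0, so by the Schwarz lemma |g(z)| <= |z|, i.e. |f(z)| <= 5|z|; this is sharp (f(z) = 5z).
Step 2: |z0|^2 = (-0.37)^2 + (-0.82)^2 = 0.8093
Step 3: |z0| = sqrt(0.8093) = 0.899611
Step 4: Best bound = 5 * |z0| = 5 * 0.899611 = 4.4981

4.4981


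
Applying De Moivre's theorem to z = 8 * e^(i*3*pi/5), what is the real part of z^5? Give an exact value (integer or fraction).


Step 1: By De Moivre's theorem, z^5 = 8^5 * e^(i*5*3*pi/5) = 32768 * (cos(3*pi) + i*sin(3*pi))
Step 2: |z|^5 = 8^5 = 32768
Step 3: Reduce the angle mod 2*pi: 3*pi - 2*pi = pi
Step 4: cos(pi) = -1
Step 5: Re(z^5) = 32768 * (-1) = -32768

-32768


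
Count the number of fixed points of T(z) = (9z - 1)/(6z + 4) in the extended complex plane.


Step 1: Fixed points satisfy T(z) = z
Step 2: 6z^2 - 5z + 1 = 0
Step 3: Discriminant = (-5)^2 - 4*6*1 = 1
Step 4: Number of fixed points = 2

2


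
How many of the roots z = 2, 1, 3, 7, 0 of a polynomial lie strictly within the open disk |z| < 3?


Step 1: Check each root:
  z = 2: |2| = 2 < 3
  z = 1: |1| = 1 < 3
  z = 3: |3| = 3 >= 3
  z = 7: |7| = 7 >= 3
  z = 0: |0| = 0 < 3
Step 2: Count = 3

3


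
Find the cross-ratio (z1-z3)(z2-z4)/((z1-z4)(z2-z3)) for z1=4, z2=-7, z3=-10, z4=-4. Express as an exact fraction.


Step 1: (z1-z3)(z2-z4) = 14 * (-3) = -42
Step 2: (z1-z4)(z2-z3) = 8 * 3 = 24
Step 3: Cross-ratio = -42/24 = -7/4

-7/4


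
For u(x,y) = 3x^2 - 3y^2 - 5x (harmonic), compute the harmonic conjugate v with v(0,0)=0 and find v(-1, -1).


Step 1: v_x = -u_y = 6y + 0
Step 2: v_y = u_x = 6x - 5
Step 3: v = 6xy - 5y + C
Step 4: v(0,0) = 0 => C = 0
Step 5: v(-1, -1) = 11

11


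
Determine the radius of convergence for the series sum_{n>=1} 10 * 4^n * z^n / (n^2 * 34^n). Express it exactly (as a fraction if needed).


Step 1: General term a_n = 10 * 4^n / (n^2 * 34^n)
Step 2: By the root test, |a_n|^(1/n) = 10^(1/n) * 4 / (n^(2/n) * 34) -> 4/34 as n -> infinity (since 10^(1/n) -> 1 and n^(2/n) -> 1)
Step 3: R = 1/lim|a_n|^(1/n) = 34/4 = 17/2

17/2


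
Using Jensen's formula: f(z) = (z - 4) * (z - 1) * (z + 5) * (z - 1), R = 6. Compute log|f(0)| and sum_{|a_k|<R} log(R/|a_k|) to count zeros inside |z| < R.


Jensen's formula: (1/2pi)*integral log|f(Re^it)|dt = log|f(0)| + sum_{|a_k|<R} log(R/|a_k|)
Step 1: f(0) = (-4) * (-1) * 5 * (-1) = -20
Step 2: log|f(0)| = log|4| + log|1| + log|-5| + log|1| = 2.9957
Step 3: Zeros inside |z| < 6: 4, 1, -5, 1
Step 4: Jensen sum = log(6/4) + log(6/1) + log(6/5) + log(6/1) = 4.1713
Step 5: n(R) = number of terms in the Jensen sum = count of zeros inside |z| < 6 = 4

4


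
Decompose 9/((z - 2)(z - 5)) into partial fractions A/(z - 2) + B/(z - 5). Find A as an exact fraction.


Step 1: Multiply both sides by (z - 2) and set z = 2
Step 2: A = 9 / (2 - 5)
Step 3: A = 9 / (-3)
Step 4: A = -3

-3


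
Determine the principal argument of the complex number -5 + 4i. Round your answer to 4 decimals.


Step 1: z = -5 + 4i
Step 2: arg(z) = atan2(4, -5)
Step 3: arg(z) = 2.4669

2.4669


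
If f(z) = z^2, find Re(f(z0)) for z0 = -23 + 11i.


Step 1: z0 = -23 + 11i
Step 2: z0^2 = (-23)^2 - 11^2 - 506i
Step 3: real part = 529 - 121 = 408

408


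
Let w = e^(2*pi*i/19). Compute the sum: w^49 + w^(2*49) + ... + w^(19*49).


Step 1: The sum sum_{j=1}^{n} w^(k*j) equals n if n | k, else 0.
Step 2: Here n = 19, k = 49
Step 3: Does n divide k? 19 | 49 -> False
Step 4: Sum = 0

0


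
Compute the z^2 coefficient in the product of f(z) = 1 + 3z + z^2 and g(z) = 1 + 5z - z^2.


Step 1: z^2 term in f*g comes from: (1)*(-z^2) + (3z)*(5z) + (z^2)*(1)
Step 2: = -1 + 15 + 1
Step 3: = 15

15


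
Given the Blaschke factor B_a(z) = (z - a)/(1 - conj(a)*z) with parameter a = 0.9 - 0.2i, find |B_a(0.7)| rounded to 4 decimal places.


Step 1: Numerator z0 - a = 0.7 - (0.9 - 0.2i) = -0.2 + 0.2i
Step 2: Denominator 1 - conj(a)*z0 = 1 - (0.9 + 0.2i)*0.7 = 0.37 - 0.14i
Step 3: |z0 - a|^2 = (-0.2)^2 + 0.2^2 = 0.08; |1 - conj(a)*z0|^2 = 0.37^2 + (-0.14)^2 = 0.1565
Step 4: |B_a(0.7)| = sqrt(0.08 / 0.1565) = sqrt(0.511182)
Step 5: = 0.715

0.715


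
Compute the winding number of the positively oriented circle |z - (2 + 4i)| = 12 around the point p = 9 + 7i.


Step 1: Center c = (2, 4), radius = 12
Step 2: |p - c|^2 = 7^2 + 3^2 = 58
Step 3: r^2 = 144
Step 4: |p-c| < r so winding number = 1

1


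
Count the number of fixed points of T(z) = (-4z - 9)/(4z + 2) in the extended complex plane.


Step 1: Fixed points satisfy T(z) = z
Step 2: 4z^2 + 6z + 9 = 0
Step 3: Discriminant = 6^2 - 4*4*9 = -108
Step 4: Number of fixed points = 2

2


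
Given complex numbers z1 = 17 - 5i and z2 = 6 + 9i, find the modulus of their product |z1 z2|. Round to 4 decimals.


Step 1: |z1| = sqrt(17^2 + (-5)^2) = sqrt(314)
Step 2: |z2| = sqrt(6^2 + 9^2) = sqrt(117)
Step 3: |z1*z2| = |z1|*|z2| = sqrt(314) * sqrt(117) = sqrt(314 * 117) = sqrt(36738)
Step 4: = 191.6716

191.6716


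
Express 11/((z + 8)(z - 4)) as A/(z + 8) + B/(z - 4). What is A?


Step 1: Multiply both sides by (z + 8) and set z = -8
Step 2: A = 11 / (-8 - 4)
Step 3: A = 11 / (-12)
Step 4: A = -11/12

-11/12


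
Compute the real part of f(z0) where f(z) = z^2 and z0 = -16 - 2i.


Step 1: z0 = -16 - 2i
Step 2: z0^2 = (-16)^2 - (-2)^2 + 64i
Step 3: real part = 256 - 4 = 252

252


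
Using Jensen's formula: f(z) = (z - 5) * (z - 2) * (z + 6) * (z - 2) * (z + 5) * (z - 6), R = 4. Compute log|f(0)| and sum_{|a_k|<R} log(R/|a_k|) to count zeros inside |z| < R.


Jensen's formula: (1/2pi)*integral log|f(Re^it)|dt = log|f(0)| + sum_{|a_k|<R} log(R/|a_k|)
Step 1: f(0) = (-5) * (-2) * 6 * (-2) * 5 * (-6) = 3600
Step 2: log|f(0)| = log|5| + log|2| + log|-6| + log|2| + log|-5| + log|6| = 8.1887
Step 3: Zeros inside |z| < 4: 2, 2
Step 4: Jensen sum = log(4/2) + log(4/2) = 1.3863
Step 5: n(R) = number of terms in the Jensen sum = count of zeros inside |z| < 4 = 2

2


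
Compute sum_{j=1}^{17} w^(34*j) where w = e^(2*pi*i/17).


Step 1: The sum sum_{j=1}^{n} w^(k*j) equals n if n | k, else 0.
Step 2: Here n = 17, k = 34
Step 3: Does n divide k? 17 | 34 -> True
Step 4: Sum = 17

17


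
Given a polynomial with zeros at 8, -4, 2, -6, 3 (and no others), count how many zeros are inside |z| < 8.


Step 1: Check each root:
  z = 8: |8| = 8 >= 8
  z = -4: |-4| = 4 < 8
  z = 2: |2| = 2 < 8
  z = -6: |-6| = 6 < 8
  z = 3: |3| = 3 < 8
Step 2: Count = 4

4


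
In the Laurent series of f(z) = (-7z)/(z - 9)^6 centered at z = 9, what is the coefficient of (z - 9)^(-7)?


Step 1: Write the numerator in powers of (z - 9): -7z = -7(z - 9) + (-7*9 + 0) = -7(z - 9) - 63
Step 2: Divide by (z - 9)^6: f(z) = -63(z - 9)^(-6) - 7(z - 9)^(-5)
Step 3: This finite sum is the Laurent series of f about z = 9.
Step 4: Only the powers -6 and -5 appear, so the coefficient of (z - 9)^(-7) = 0

0


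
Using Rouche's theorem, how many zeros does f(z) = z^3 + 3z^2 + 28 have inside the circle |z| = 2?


Step 1: On |z| = 2 the three terms have sizes |z^3| = 2^3 = 8, |3z^2| = 3*2^2 = 12, |28| = 28
Step 2: The dominant term is g(z) = 28; let h(z) = z^3 + 3z^2 so f = g + h
Step 3: On |z| = 2: |g| = 28 and |h| <= 8 + 12 = 20
Step 4: Since 28 > 20, |h| < |g| on |z| = 2, so by Rouche f has the same number of zeros as g inside |z| < 2
Step 5: g(z) = 28 is a nonzero constant with no zeros inside |z| < 2. Answer = 0

0


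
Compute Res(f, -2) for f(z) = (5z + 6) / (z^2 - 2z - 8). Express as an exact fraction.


Step 1: Q(z) = z^2 - 2z - 8 = (z + 2)(z - 4)
Step 2: Q'(z) = 2z - 2
Step 3: Q'(-2) = -6, P(-2) = -4
Step 4: Res = P(-2)/Q'(-2) = -4/(-6) = 2/3

2/3


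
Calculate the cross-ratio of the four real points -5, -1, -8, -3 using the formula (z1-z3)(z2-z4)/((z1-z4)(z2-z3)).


Step 1: (z1-z3)(z2-z4) = 3 * 2 = 6
Step 2: (z1-z4)(z2-z3) = (-2) * 7 = -14
Step 3: Cross-ratio = -6/14 = -3/7

-3/7


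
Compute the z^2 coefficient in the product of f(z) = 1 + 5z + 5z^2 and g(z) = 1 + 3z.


Step 1: z^2 term in f*g comes from: (1)*(0) + (5z)*(3z) + (5z^2)*(1)
Step 2: = 0 + 15 + 5
Step 3: = 20

20


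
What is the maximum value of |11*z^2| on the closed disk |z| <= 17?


Step 1: On |z| = 17, |f(z)| = 11 * |z|^2 = 11 * 17^2
Step 2: By maximum modulus principle, maximum is on boundary.
Step 3: Maximum = 11 * 289 = 3179

3179


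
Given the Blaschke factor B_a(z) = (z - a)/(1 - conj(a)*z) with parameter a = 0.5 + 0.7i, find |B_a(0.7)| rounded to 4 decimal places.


Step 1: Numerator z0 - a = 0.7 - (0.5 + 0.7i) = 0.2 - 0.7i
Step 2: Denominator 1 - conj(a)*z0 = 1 - (0.5 - 0.7i)*0.7 = 0.65 + 0.49i
Step 3: |z0 - a|^2 = 0.2^2 + (-0.7)^2 = 0.53; |1 - conj(a)*z0|^2 = 0.65^2 + 0.49^2 = 0.6626
Step 4: |B_a(0.7)| = sqrt(0.53 / 0.6626) = sqrt(0.799879)
Step 5: = 0.8944

0.8944


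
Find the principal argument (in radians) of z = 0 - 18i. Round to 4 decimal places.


Step 1: z = 0 - 18i
Step 2: arg(z) = atan2(-18, 0)
Step 3: arg(z) = -1.5708

-1.5708


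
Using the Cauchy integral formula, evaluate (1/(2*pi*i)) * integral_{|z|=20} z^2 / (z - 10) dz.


Step 1: f(z) = z^2, a = 10 is inside |z| = 20
Step 2: By Cauchy integral formula: (1/(2pi*i)) * integral = f(a)
Step 3: f(10) = 10^2 = 100

100


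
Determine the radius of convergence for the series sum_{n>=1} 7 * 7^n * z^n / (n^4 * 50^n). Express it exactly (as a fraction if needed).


Step 1: General term a_n = 7 * 7^n / (n^4 * 50^n)
Step 2: By the root test, |a_n|^(1/n) = 7^(1/n) * 7 / (n^(4/n) * 50) -> 7/50 as n -> infinity (since 7^(1/n) -> 1 and n^(4/n) -> 1)
Step 3: R = 1/lim|a_n|^(1/n) = 50/7

50/7


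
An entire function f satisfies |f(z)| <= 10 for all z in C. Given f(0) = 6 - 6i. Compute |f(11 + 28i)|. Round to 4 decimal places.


Step 1: By Liouville's theorem, a bounded entire function is constant.
Step 2: f(z) = f(0) = 6 - 6i for all z.
Step 3: |f(w)| = |6 - 6i| = sqrt(36 + 36)
Step 4: = 8.4853

8.4853


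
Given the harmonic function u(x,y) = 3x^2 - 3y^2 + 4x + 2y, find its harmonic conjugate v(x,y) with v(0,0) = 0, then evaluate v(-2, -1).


Step 1: v_x = -u_y = 6y - 2
Step 2: v_y = u_x = 6x + 4
Step 3: v = 6xy - 2x + 4y + C
Step 4: v(0,0) = 0 => C = 0
Step 5: v(-2, -1) = 12

12


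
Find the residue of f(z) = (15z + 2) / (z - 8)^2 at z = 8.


Step 1: Pole of order 2 at z = 8
Step 2: Res = lim d/dz [(z - 8)^2 * f(z)] as z -> 8
Step 3: (z - 8)^2 * f(z) = 15z + 2
Step 4: d/dz[15z + 2] = 15

15


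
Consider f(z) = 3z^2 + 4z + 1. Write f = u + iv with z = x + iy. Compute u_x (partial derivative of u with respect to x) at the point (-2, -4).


Step 1: f(z) = 3(x+iy)^2 + 4(x+iy) + 1
Step 2: u = 3(x^2 - y^2) + 4x + 1
Step 3: u_x = 6x + 4
Step 4: At (-2, -4): u_x = -12 + 4 = -8

-8


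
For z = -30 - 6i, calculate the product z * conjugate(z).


Step 1: conj(z) = -30 + 6i
Step 2: z * conj(z) = (-30)^2 + (-6)^2
Step 3: = 900 + 36 = 936

936


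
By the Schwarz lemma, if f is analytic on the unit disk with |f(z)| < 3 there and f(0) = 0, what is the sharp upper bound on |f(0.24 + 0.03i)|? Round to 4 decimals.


Step 1: g = f/3 maps D -> D with g(0) = 0, so by the Schwarz lemma |g(z)| <= |z|, i.e. |f(z)| <= 3|z|; this is sharp (f(z) = 3z).
Step 2: |z0|^2 = 0.24^2 + 0.03^2 = 0.0585
Step 3: |z0| = sqrt(0.0585) = 0.241868
Step 4: Best bound = 3 * |z0| = 3 * 0.241868 = 0.7256

0.7256


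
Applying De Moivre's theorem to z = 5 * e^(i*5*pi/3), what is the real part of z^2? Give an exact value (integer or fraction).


Step 1: By De Moivre's theorem, z^2 = 5^2 * e^(i*2*5*pi/3) = 25 * (cos(10*pi/3) + i*sin(10*pi/3))
Step 2: |z|^2 = 5^2 = 25
Step 3: Reduce the angle mod 2*pi: 10*pi/3 - 2*pi = 4*pi/3
Step 4: cos(4*pi/3) = -1/2
Step 5: Re(z^2) = 25 * (-1/2) = -25/2

-25/2


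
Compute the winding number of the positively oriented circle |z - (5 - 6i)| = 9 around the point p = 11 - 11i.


Step 1: Center c = (5, -6), radius = 9
Step 2: |p - c|^2 = 6^2 + (-5)^2 = 61
Step 3: r^2 = 81
Step 4: |p-c| < r so winding number = 1

1


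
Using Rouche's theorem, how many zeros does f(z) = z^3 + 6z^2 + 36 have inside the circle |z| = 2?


Step 1: On |z| = 2 the three terms have sizes |z^3| = 2^3 = 8, |6z^2| = 6*2^2 = 24, |36| = 36
Step 2: The dominant term is g(z) = 36; let h(z) = z^3 + 6z^2 so f = g + h
Step 3: On |z| = 2: |g| = 36 and |h| <= 8 + 24 = 32
Step 4: Since 36 > 32, |h| < |g| on |z| = 2, so by Rouche f has the same number of zeros as g inside |z| < 2
Step 5: g(z) = 36 is a nonzero constant with no zeros inside |z| < 2. Answer = 0

0


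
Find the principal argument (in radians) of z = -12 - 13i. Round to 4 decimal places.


Step 1: z = -12 - 13i
Step 2: arg(z) = atan2(-13, -12)
Step 3: arg(z) = -2.3162

-2.3162


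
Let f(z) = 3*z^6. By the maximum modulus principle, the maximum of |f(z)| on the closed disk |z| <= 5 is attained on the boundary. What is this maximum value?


Step 1: On |z| = 5, |f(z)| = 3 * |z|^6 = 3 * 5^6
Step 2: By maximum modulus principle, maximum is on boundary.
Step 3: Maximum = 3 * 15625 = 46875

46875


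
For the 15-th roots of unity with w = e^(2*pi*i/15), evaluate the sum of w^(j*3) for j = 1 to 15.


Step 1: The sum sum_{j=1}^{n} w^(k*j) equals n if n | k, else 0.
Step 2: Here n = 15, k = 3
Step 3: Does n divide k? 15 | 3 -> False
Step 4: Sum = 0

0


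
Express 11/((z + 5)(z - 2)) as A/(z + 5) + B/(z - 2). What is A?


Step 1: Multiply both sides by (z + 5) and set z = -5
Step 2: A = 11 / (-5 - 2)
Step 3: A = 11 / (-7)
Step 4: A = -11/7

-11/7


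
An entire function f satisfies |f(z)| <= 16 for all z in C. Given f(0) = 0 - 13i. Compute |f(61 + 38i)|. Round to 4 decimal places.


Step 1: By Liouville's theorem, a bounded entire function is constant.
Step 2: f(z) = f(0) = 0 - 13i for all z.
Step 3: |f(w)| = |0 - 13i| = sqrt(0 + 169)
Step 4: = 13.0

13.0


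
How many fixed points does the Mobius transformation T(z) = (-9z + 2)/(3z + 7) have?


Step 1: Fixed points satisfy T(z) = z
Step 2: 3z^2 + 16z - 2 = 0
Step 3: Discriminant = 16^2 - 4*3*(-2) = 280
Step 4: Number of fixed points = 2

2


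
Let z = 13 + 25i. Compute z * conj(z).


Step 1: conj(z) = 13 - 25i
Step 2: z * conj(z) = 13^2 + 25^2
Step 3: = 169 + 625 = 794

794


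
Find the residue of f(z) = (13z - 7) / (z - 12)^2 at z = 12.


Step 1: Pole of order 2 at z = 12
Step 2: Res = lim d/dz [(z - 12)^2 * f(z)] as z -> 12
Step 3: (z - 12)^2 * f(z) = 13z - 7
Step 4: d/dz[13z - 7] = 13

13


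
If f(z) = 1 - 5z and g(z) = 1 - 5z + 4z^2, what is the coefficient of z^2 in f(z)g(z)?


Step 1: z^2 term in f*g comes from: (1)*(4z^2) + (-5z)*(-5z) + (0)*(1)
Step 2: = 4 + 25 + 0
Step 3: = 29

29


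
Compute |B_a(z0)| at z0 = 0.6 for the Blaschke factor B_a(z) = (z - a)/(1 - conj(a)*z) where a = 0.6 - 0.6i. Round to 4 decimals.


Step 1: Numerator z0 - a = 0.6 - (0.6 - 0.6i) = 0 + 0.6i
Step 2: Denominator 1 - conj(a)*z0 = 1 - (0.6 + 0.6i)*0.6 = 0.64 - 0.36i
Step 3: |z0 - a|^2 = 0^2 + 0.6^2 = 0.36; |1 - conj(a)*z0|^2 = 0.64^2 + (-0.36)^2 = 0.5392
Step 4: |B_a(0.6)| = sqrt(0.36 / 0.5392) = sqrt(0.667656)
Step 5: = 0.8171

0.8171


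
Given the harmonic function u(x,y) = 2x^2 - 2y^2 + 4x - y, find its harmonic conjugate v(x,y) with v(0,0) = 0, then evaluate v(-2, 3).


Step 1: v_x = -u_y = 4y + 1
Step 2: v_y = u_x = 4x + 4
Step 3: v = 4xy + x + 4y + C
Step 4: v(0,0) = 0 => C = 0
Step 5: v(-2, 3) = -14

-14


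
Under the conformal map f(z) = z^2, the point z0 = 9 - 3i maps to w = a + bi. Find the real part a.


Step 1: z0 = 9 - 3i
Step 2: z0^2 = 9^2 - (-3)^2 - 54i
Step 3: real part = 81 - 9 = 72

72


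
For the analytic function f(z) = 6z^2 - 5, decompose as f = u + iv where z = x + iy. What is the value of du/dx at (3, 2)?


Step 1: f(z) = 6(x+iy)^2 - 5
Step 2: u = 6(x^2 - y^2) - 5
Step 3: u_x = 12x + 0
Step 4: At (3, 2): u_x = 36 + 0 = 36

36


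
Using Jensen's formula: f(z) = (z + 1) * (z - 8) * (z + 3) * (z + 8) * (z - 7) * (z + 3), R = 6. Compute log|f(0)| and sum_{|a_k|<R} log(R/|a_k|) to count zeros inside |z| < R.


Jensen's formula: (1/2pi)*integral log|f(Re^it)|dt = log|f(0)| + sum_{|a_k|<R} log(R/|a_k|)
Step 1: f(0) = 1 * (-8) * 3 * 8 * (-7) * 3 = 4032
Step 2: log|f(0)| = log|-1| + log|8| + log|-3| + log|-8| + log|7| + log|-3| = 8.302
Step 3: Zeros inside |z| < 6: -1, -3, -3
Step 4: Jensen sum = log(6/1) + log(6/3) + log(6/3) = 3.1781
Step 5: n(R) = number of terms in the Jensen sum = count of zeros inside |z| < 6 = 3

3


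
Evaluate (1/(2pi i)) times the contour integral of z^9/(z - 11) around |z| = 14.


Step 1: f(z) = z^9, a = 11 is inside |z| = 14
Step 2: By Cauchy integral formula: (1/(2pi*i)) * integral = f(a)
Step 3: f(11) = 11^9 = 2357947691

2357947691


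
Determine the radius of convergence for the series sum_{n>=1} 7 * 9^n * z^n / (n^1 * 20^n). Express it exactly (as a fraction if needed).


Step 1: General term a_n = 7 * 9^n / (n^1 * 20^n)
Step 2: By the root test, |a_n|^(1/n) = 7^(1/n) * 9 / (n^(1/n) * 20) -> 9/20 as n -> infinity (since 7^(1/n) -> 1 and n^(1/n) -> 1)
Step 3: R = 1/lim|a_n|^(1/n) = 20/9

20/9


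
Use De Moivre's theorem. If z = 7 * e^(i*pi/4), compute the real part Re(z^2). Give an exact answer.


Step 1: By De Moivre's theorem, z^2 = 7^2 * e^(i*2*pi/4) = 49 * (cos(pi/2) + i*sin(pi/2))
Step 2: |z|^2 = 7^2 = 49
Step 3: The angle pi/2 already lies in [0, 2*pi)
Step 4: cos(pi/2) = 0
Step 5: Re(z^2) = 49 * 0 = 0

0


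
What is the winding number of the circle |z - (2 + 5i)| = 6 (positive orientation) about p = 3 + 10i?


Step 1: Center c = (2, 5), radius = 6
Step 2: |p - c|^2 = 1^2 + 5^2 = 26
Step 3: r^2 = 36
Step 4: |p-c| < r so winding number = 1

1


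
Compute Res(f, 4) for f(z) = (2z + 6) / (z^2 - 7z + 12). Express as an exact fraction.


Step 1: Q(z) = z^2 - 7z + 12 = (z - 4)(z - 3)
Step 2: Q'(z) = 2z - 7
Step 3: Q'(4) = 1, P(4) = 14
Step 4: Res = P(4)/Q'(4) = 14/1 = 14

14


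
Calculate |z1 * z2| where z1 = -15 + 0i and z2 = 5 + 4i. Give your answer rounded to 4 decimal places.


Step 1: |z1| = sqrt((-15)^2 + 0^2) = sqrt(225)
Step 2: |z2| = sqrt(5^2 + 4^2) = sqrt(41)
Step 3: |z1*z2| = |z1|*|z2| = sqrt(225) * sqrt(41) = sqrt(225 * 41) = sqrt(9225)
Step 4: = 96.0469

96.0469


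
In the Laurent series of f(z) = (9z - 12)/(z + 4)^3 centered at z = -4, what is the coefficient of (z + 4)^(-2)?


Step 1: Write the numerator in powers of (z + 4): 9z - 12 = 9(z + 4) + (9*(-4) - 12) = 9(z + 4) - 48
Step 2: Divide by (z + 4)^3: f(z) = -48(z + 4)^(-3) + 9(z + 4)^(-2)
Step 3: This finite sum is the Laurent series of f about z = -4.
Step 4: Coefficient of (z + 4)^(-2) = coefficient of (z + 4) in the re-centred numerator = 9

9


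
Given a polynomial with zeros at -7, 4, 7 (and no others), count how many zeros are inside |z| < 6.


Step 1: Check each root:
  z = -7: |-7| = 7 >= 6
  z = 4: |4| = 4 < 6
  z = 7: |7| = 7 >= 6
Step 2: Count = 1

1


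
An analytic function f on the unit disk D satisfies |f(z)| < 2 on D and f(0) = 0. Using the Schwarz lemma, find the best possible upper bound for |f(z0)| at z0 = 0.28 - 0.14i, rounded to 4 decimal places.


Step 1: g = f/2 maps D -> D with g(0) = 0, so by the Schwarz lemma |g(z)| <= |z|, i.e. |f(z)| <= 2|z|; this is sharp (f(z) = 2z).
Step 2: |z0|^2 = 0.28^2 + (-0.14)^2 = 0.098
Step 3: |z0| = sqrt(0.098) = 0.31305
Step 4: Best bound = 2 * |z0| = 2 * 0.31305 = 0.6261

0.6261


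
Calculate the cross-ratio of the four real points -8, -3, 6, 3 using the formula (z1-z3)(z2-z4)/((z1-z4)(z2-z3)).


Step 1: (z1-z3)(z2-z4) = (-14) * (-6) = 84
Step 2: (z1-z4)(z2-z3) = (-11) * (-9) = 99
Step 3: Cross-ratio = 84/99 = 28/33

28/33


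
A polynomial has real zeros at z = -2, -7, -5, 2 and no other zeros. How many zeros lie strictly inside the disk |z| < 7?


Step 1: Check each root:
  z = -2: |-2| = 2 < 7
  z = -7: |-7| = 7 >= 7
  z = -5: |-5| = 5 < 7
  z = 2: |2| = 2 < 7
Step 2: Count = 3

3


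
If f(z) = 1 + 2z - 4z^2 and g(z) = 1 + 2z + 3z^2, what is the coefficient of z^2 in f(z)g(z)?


Step 1: z^2 term in f*g comes from: (1)*(3z^2) + (2z)*(2z) + (-4z^2)*(1)
Step 2: = 3 + 4 - 4
Step 3: = 3

3


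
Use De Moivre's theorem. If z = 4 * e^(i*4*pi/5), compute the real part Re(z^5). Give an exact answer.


Step 1: By De Moivre's theorem, z^5 = 4^5 * e^(i*5*4*pi/5) = 1024 * (cos(4*pi) + i*sin(4*pi))
Step 2: |z|^5 = 4^5 = 1024
Step 3: Reduce the angle mod 2*pi: 4*pi - 4*pi = 0
Step 4: cos(0) = 1
Step 5: Re(z^5) = 1024 * 1 = 1024

1024


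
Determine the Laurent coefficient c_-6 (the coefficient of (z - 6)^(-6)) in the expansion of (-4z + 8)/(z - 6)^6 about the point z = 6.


Step 1: Write the numerator in powers of (z - 6): -4z + 8 = -4(z - 6) + (-4*6 + 8) = -4(z - 6) - 16
Step 2: Divide by (z - 6)^6: f(z) = -16(z - 6)^(-6) - 4(z - 6)^(-5)
Step 3: This finite sum is the Laurent series of f about z = 6.
Step 4: Coefficient of (z - 6)^(-6) = -4*6 + 8 = -16

-16


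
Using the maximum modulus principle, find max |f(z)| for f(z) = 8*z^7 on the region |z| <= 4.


Step 1: On |z| = 4, |f(z)| = 8 * |z|^7 = 8 * 4^7
Step 2: By maximum modulus principle, maximum is on boundary.
Step 3: Maximum = 8 * 16384 = 131072

131072


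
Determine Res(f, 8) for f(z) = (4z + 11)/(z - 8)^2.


Step 1: Pole of order 2 at z = 8
Step 2: Res = lim d/dz [(z - 8)^2 * f(z)] as z -> 8
Step 3: (z - 8)^2 * f(z) = 4z + 11
Step 4: d/dz[4z + 11] = 4

4


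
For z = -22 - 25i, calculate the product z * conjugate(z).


Step 1: conj(z) = -22 + 25i
Step 2: z * conj(z) = (-22)^2 + (-25)^2
Step 3: = 484 + 625 = 1109

1109


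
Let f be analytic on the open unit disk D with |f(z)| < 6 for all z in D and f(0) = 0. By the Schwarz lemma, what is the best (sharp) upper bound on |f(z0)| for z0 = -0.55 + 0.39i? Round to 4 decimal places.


Step 1: g = f/6 maps D -> D with g(0) = 0, so by the Schwarz lemma |g(z)| <= |z|, i.e. |f(z)| <= 6|z|; this is sharp (f(z) = 6z).
Step 2: |z0|^2 = (-0.55)^2 + 0.39^2 = 0.4546
Step 3: |z0| = sqrt(0.4546) = 0.67424
Step 4: Best bound = 6 * |z0| = 6 * 0.67424 = 4.0454

4.0454


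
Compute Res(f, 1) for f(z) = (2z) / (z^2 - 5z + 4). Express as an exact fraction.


Step 1: Q(z) = z^2 - 5z + 4 = (z - 1)(z - 4)
Step 2: Q'(z) = 2z - 5
Step 3: Q'(1) = -3, P(1) = 2
Step 4: Res = P(1)/Q'(1) = 2/(-3) = -2/3

-2/3


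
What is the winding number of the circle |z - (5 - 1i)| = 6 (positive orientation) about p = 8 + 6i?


Step 1: Center c = (5, -1), radius = 6
Step 2: |p - c|^2 = 3^2 + 7^2 = 58
Step 3: r^2 = 36
Step 4: |p-c| > r so winding number = 0

0


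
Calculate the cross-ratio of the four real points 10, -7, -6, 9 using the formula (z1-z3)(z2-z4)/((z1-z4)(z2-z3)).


Step 1: (z1-z3)(z2-z4) = 16 * (-16) = -256
Step 2: (z1-z4)(z2-z3) = 1 * (-1) = -1
Step 3: Cross-ratio = 256/1 = 256

256


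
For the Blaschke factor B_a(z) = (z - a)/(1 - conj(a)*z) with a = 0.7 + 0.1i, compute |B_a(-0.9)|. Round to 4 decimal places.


Step 1: Numerator z0 - a = -0.9 - (0.7 + 0.1i) = -1.6 - 0.1i
Step 2: Denominator 1 - conj(a)*z0 = 1 - (0.7 - 0.1i)*(-0.9) = 1.63 - 0.09i
Step 3: |z0 - a|^2 = (-1.6)^2 + (-0.1)^2 = 2.57; |1 - conj(a)*z0|^2 = 1.63^2 + (-0.09)^2 = 2.665
Step 4: |B_a(-0.9)| = sqrt(2.57 / 2.665) = sqrt(0.964353)
Step 5: = 0.982

0.982


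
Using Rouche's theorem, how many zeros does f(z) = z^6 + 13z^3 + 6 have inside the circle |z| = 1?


Step 1: On |z| = 1 the three terms have sizes |z^6| = 1^6 = 1, |13z^3| = 13*1^3 = 13, |6| = 6
Step 2: The dominant term is g(z) = 13z^3; let h(z) = z^6 + 6 so f = g + h
Step 3: On |z| = 1: |g| = 13 and |h| <= 1 + 6 = 7
Step 4: Since 13 > 7, |h| < |g| on |z| = 1, so by Rouche f has the same number of zeros as g inside |z| < 1
Step 5: g(z) = 13z^3 has 3 zeros (at the origin, multiplicity 3) inside |z| < 1. Answer = 3

3


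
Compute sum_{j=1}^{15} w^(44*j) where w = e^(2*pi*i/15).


Step 1: The sum sum_{j=1}^{n} w^(k*j) equals n if n | k, else 0.
Step 2: Here n = 15, k = 44
Step 3: Does n divide k? 15 | 44 -> False
Step 4: Sum = 0

0


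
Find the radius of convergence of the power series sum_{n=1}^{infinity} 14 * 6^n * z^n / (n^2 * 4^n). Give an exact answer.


Step 1: General term a_n = 14 * 6^n / (n^2 * 4^n)
Step 2: By the root test, |a_n|^(1/n) = 14^(1/n) * 6 / (n^(2/n) * 4) -> 6/4 as n -> infinity (since 14^(1/n) -> 1 and n^(2/n) -> 1)
Step 3: R = 1/lim|a_n|^(1/n) = 4/6 = 2/3

2/3


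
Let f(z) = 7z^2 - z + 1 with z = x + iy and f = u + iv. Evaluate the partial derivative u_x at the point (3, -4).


Step 1: f(z) = 7(x+iy)^2 - (x+iy) + 1
Step 2: u = 7(x^2 - y^2) - x + 1
Step 3: u_x = 14x - 1
Step 4: At (3, -4): u_x = 42 - 1 = 41

41


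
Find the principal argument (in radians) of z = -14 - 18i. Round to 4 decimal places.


Step 1: z = -14 - 18i
Step 2: arg(z) = atan2(-18, -14)
Step 3: arg(z) = -2.2318

-2.2318


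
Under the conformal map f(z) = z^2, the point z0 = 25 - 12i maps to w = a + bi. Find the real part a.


Step 1: z0 = 25 - 12i
Step 2: z0^2 = 25^2 - (-12)^2 - 600i
Step 3: real part = 625 - 144 = 481

481


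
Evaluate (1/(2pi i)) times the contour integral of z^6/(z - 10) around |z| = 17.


Step 1: f(z) = z^6, a = 10 is inside |z| = 17
Step 2: By Cauchy integral formula: (1/(2pi*i)) * integral = f(a)
Step 3: f(10) = 10^6 = 1000000

1000000


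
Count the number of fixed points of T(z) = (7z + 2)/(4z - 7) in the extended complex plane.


Step 1: Fixed points satisfy T(z) = z
Step 2: 4z^2 - 14z - 2 = 0
Step 3: Discriminant = (-14)^2 - 4*4*(-2) = 228
Step 4: Number of fixed points = 2

2


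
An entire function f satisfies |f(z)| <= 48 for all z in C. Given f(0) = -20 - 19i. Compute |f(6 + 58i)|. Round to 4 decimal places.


Step 1: By Liouville's theorem, a bounded entire function is constant.
Step 2: f(z) = f(0) = -20 - 19i for all z.
Step 3: |f(w)| = |-20 - 19i| = sqrt(400 + 361)
Step 4: = 27.5862

27.5862


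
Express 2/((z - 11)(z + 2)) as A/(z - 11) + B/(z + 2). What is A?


Step 1: Multiply both sides by (z - 11) and set z = 11
Step 2: A = 2 / (11 + 2)
Step 3: A = 2 / 13
Step 4: A = 2/13

2/13


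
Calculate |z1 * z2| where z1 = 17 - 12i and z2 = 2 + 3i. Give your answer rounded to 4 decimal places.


Step 1: |z1| = sqrt(17^2 + (-12)^2) = sqrt(433)
Step 2: |z2| = sqrt(2^2 + 3^2) = sqrt(13)
Step 3: |z1*z2| = |z1|*|z2| = sqrt(433) * sqrt(13) = sqrt(433 * 13) = sqrt(5629)
Step 4: = 75.0267

75.0267
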